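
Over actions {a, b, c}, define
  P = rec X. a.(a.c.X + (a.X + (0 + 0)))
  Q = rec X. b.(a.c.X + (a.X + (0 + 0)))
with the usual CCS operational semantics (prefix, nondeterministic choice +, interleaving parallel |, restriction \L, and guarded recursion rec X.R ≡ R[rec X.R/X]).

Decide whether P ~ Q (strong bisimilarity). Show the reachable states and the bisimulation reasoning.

P's transition system — 3 states:
  s0 = rec X. a.(a.c.X + (a.X + (0 + 0))) ⊢ -a-> s1
  s1 = a.c.(rec X. a.(a.c.X + (a.X + (0 + 0)))) + (a.(rec X. a.(a.c.X + (a.X + (0 + 0)))) + (0 + 0)) ⊢ -a-> s0, -a-> s2
  s2 = c.(rec X. a.(a.c.X + (a.X + (0 + 0)))) ⊢ -c-> s0
Q's transition system — 3 states:
  t0 = rec X. b.(a.c.X + (a.X + (0 + 0))) ⊢ -b-> t1
  t1 = a.c.(rec X. b.(a.c.X + (a.X + (0 + 0)))) + (a.(rec X. b.(a.c.X + (a.X + (0 + 0)))) + (0 + 0)) ⊢ -a-> t0, -a-> t2
  t2 = c.(rec X. b.(a.c.X + (a.X + (0 + 0)))) ⊢ -c-> t0
Coarsest stable partition (strong bisimilarity classes):
  B0 = {s0}
  B1 = {s1}
  B2 = {s2}
  B3 = {t0}
  B4 = {t1}
  B5 = {t2}
s0 ∈ B0, t0 ∈ B3 → different blocks

NO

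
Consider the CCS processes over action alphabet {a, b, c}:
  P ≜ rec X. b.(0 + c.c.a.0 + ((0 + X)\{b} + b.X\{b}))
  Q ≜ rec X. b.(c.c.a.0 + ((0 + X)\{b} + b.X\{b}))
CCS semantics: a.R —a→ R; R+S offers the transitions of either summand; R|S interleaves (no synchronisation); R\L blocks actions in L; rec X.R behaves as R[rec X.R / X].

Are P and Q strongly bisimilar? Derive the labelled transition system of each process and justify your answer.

Reachable graph of P (6 states):
  p0 = rec X. b.(0 + c.c.a.0 + ((0 + X)\{b} + b.X\{b})) | —b→ p1
  p1 = 0 + c.c.a.0 + ((0 + (rec X. b.(0 + c.c.a.0 + ((0 + X)\{b} + b.X\{b}))))\{b} + b.(rec X. b.(0 + c.c.a.0 + ((0 + X)\{b} + b.X\{b})))\{b}) | —b→ p2, —c→ p3
  p2 = (rec X. b.(0 + c.c.a.0 + ((0 + X)\{b} + b.X\{b})))\{b} | ∅
  p3 = c.a.0 | —c→ p4
  p4 = a.0 | —a→ p5
  p5 = 0 | ∅
Reachable graph of Q (6 states):
  q0 = rec X. b.(c.c.a.0 + ((0 + X)\{b} + b.X\{b})) | —b→ q1
  q1 = c.c.a.0 + ((0 + (rec X. b.(c.c.a.0 + ((0 + X)\{b} + b.X\{b}))))\{b} + b.(rec X. b.(c.c.a.0 + ((0 + X)\{b} + b.X\{b})))\{b}) | —b→ q2, —c→ q3
  q2 = (rec X. b.(c.c.a.0 + ((0 + X)\{b} + b.X\{b})))\{b} | ∅
  q3 = c.a.0 | —c→ q4
  q4 = a.0 | —a→ q5
  q5 = 0 | ∅
Partition-refinement fixed point:
  B0 = {p0, q0}
  B1 = {p1, q1}
  B2 = {p3, q3}
  B3 = {p4, q4}
  B4 = {p2, p5, q2, q5}
p0 ∈ B0, q0 ∈ B0 → same block

P ~ Q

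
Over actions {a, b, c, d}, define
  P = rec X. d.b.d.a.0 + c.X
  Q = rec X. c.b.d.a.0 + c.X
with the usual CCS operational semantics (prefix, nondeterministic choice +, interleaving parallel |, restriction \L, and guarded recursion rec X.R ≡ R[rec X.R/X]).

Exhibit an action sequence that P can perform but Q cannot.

Reachable graph of P (5 states):
  u0 = rec X. d.b.d.a.0 + c.X :: -c-> u0, -d-> u1
  u1 = b.d.a.0 :: -b-> u2
  u2 = d.a.0 :: -d-> u3
  u3 = a.0 :: -a-> u4
  u4 = 0 :: (no moves)
Reachable graph of Q (5 states):
  v0 = rec X. c.b.d.a.0 + c.X :: -c-> v0, -c-> v1
  v1 = b.d.a.0 :: -b-> v2
  v2 = d.a.0 :: -d-> v3
  v3 = a.0 :: -a-> v4
  v4 = 0 :: (no moves)
Run σ = ⟨d⟩ on P: start {u0}
  step 1 (d): {u1}
  ✓ P
Run σ = ⟨d⟩ on Q: start {v0}
  step 1 (d): ∅ (Q stuck)

d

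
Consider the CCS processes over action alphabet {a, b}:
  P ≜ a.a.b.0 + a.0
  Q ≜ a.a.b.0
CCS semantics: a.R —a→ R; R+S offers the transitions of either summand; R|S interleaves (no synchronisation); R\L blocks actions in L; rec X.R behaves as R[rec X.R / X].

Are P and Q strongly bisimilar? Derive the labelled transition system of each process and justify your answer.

P's transition system — 4 states:
  p0 = a.a.b.0 + a.0 has moves —a→ p1, —a→ p2
  p1 = 0 has moves deadlocked
  p2 = a.b.0 has moves —a→ p3
  p3 = b.0 has moves —b→ p1
Q's transition system — 4 states:
  q0 = a.a.b.0 has moves —a→ q1
  q1 = a.b.0 has moves —a→ q2
  q2 = b.0 has moves —b→ q3
  q3 = 0 has moves deadlocked
Partition-refinement fixed point:
  B0 = {p0}
  B1 = {p2, q1}
  B2 = {p3, q2}
  B3 = {p1, q3}
  B4 = {q0}
p0 ∈ B0, q0 ∈ B4 → different blocks

not bisimilar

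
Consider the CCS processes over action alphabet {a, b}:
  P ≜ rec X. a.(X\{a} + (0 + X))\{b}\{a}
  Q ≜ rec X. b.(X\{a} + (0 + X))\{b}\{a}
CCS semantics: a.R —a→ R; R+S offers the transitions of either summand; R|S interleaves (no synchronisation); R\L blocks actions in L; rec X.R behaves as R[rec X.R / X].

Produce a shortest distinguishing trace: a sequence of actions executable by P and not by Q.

a

P's transition system — 2 states:
  s0 = rec X. a.(X\{a} + (0 + X))\{b}\{a} → ··a··> s1
  s1 = ((rec X. a.(X\{a} + (0 + X))\{b}\{a})\{a} + (0 + (rec X. a.(X\{a} + (0 + X))\{b}\{a})))\{b}\{a} → (no moves)
Q's transition system — 2 states:
  t0 = rec X. b.(X\{a} + (0 + X))\{b}\{a} → ··b··> t1
  t1 = ((rec X. b.(X\{a} + (0 + X))\{b}\{a})\{a} + (0 + (rec X. b.(X\{a} + (0 + X))\{b}\{a})))\{b}\{a} → (no moves)
Run σ = ⟨a⟩ on P: start {s0}
  after a @ step 1: {s1}
  ✓ P
Run σ = ⟨a⟩ on Q: start {t0}
  after a @ step 1: ∅ (Q stuck)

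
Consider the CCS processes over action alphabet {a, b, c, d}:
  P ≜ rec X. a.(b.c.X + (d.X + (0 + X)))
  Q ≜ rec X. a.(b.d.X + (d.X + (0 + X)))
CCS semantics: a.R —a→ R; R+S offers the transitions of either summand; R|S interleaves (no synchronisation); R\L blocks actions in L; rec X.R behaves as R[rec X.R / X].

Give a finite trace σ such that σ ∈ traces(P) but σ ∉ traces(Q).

abc

LTS(P): 3 reachable states
  m0 = rec X. a.(b.c.X + (d.X + (0 + X))) ⊢ --a--▸ m1
  m1 = b.c.(rec X. a.(b.c.X + (d.X + (0 + X)))) + (d.(rec X. a.(b.c.X + (d.X + (0 + X)))) + (0 + (rec X. a.(b.c.X + (d.X + (0 + X)))))) ⊢ --a--▸ m1, --b--▸ m2, --d--▸ m0
  m2 = c.(rec X. a.(b.c.X + (d.X + (0 + X)))) ⊢ --c--▸ m0
LTS(Q): 3 reachable states
  n0 = rec X. a.(b.d.X + (d.X + (0 + X))) ⊢ --a--▸ n1
  n1 = b.d.(rec X. a.(b.d.X + (d.X + (0 + X)))) + (d.(rec X. a.(b.d.X + (d.X + (0 + X)))) + (0 + (rec X. a.(b.d.X + (d.X + (0 + X)))))) ⊢ --a--▸ n1, --b--▸ n2, --d--▸ n0
  n2 = d.(rec X. a.(b.d.X + (d.X + (0 + X)))) ⊢ --d--▸ n0
Executing abc from P (initial set {m0}):
  after a @ step 1: {m1}
  after b @ step 2: {m2}
  after c @ step 3: {m0}
  ✓ P
Executing abc from Q (initial set {n0}):
  after a @ step 1: {n1}
  after b @ step 2: {n2}
  after c @ step 3: no successor for Q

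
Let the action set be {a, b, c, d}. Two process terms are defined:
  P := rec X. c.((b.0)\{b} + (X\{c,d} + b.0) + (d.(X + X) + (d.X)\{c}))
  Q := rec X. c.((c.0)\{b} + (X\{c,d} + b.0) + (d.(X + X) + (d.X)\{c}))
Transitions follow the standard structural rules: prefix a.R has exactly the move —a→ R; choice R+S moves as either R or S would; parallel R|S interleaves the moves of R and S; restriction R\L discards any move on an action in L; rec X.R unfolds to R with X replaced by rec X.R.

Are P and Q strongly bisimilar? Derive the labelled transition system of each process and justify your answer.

P ≁ Q

P's transition system — 5 states:
  s0 = rec X. c.((b.0)\{b} + (X\{c,d} + b.0) + (d.(X + X) + (d.X)\{c})) has moves =c=> s1
  s1 = (b.0)\{b} + ((rec X. c.((b.0)\{b} + (X\{c,d} + b.0) + (d.(X + X) + (d.X)\{c})))\{c,d} + b.0) + (d.((rec X. c.((b.0)\{b} + (X\{c,d} + b.0) + (d.(X + X) + (d.X)\{c}))) + (rec X. c.((b.0)\{b} + (X\{c,d} + b.0) + (d.(X + X) + (d.X)\{c})))) + (d.(rec X. c.((b.0)\{b} + (X\{c,d} + b.0) + (d.(X + X) + (d.X)\{c}))))\{c}) has moves =b=> s2, =d=> s3, =d=> s4
  s2 = 0 has moves ·
  s3 = (rec X. c.((b.0)\{b} + (X\{c,d} + b.0) + (d.(X + X) + (d.X)\{c}))) + (rec X. c.((b.0)\{b} + (X\{c,d} + b.0) + (d.(X + X) + (d.X)\{c}))) has moves =c=> s1
  s4 = (rec X. c.((b.0)\{b} + (X\{c,d} + b.0) + (d.(X + X) + (d.X)\{c})))\{c} has moves ·
Q's transition system — 6 states:
  t0 = rec X. c.((c.0)\{b} + (X\{c,d} + b.0) + (d.(X + X) + (d.X)\{c})) has moves =c=> t1
  t1 = (c.0)\{b} + ((rec X. c.((c.0)\{b} + (X\{c,d} + b.0) + (d.(X + X) + (d.X)\{c})))\{c,d} + b.0) + (d.((rec X. c.((c.0)\{b} + (X\{c,d} + b.0) + (d.(X + X) + (d.X)\{c}))) + (rec X. c.((c.0)\{b} + (X\{c,d} + b.0) + (d.(X + X) + (d.X)\{c})))) + (d.(rec X. c.((c.0)\{b} + (X\{c,d} + b.0) + (d.(X + X) + (d.X)\{c}))))\{c}) has moves =b=> t2, =c=> t3, =d=> t4, =d=> t5
  t2 = 0 has moves ·
  t3 = 0\{b} has moves ·
  t4 = (rec X. c.((c.0)\{b} + (X\{c,d} + b.0) + (d.(X + X) + (d.X)\{c}))) + (rec X. c.((c.0)\{b} + (X\{c,d} + b.0) + (d.(X + X) + (d.X)\{c}))) has moves =c=> t1
  t5 = (rec X. c.((c.0)\{b} + (X\{c,d} + b.0) + (d.(X + X) + (d.X)\{c})))\{c} has moves ·
Partition-refinement fixed point:
  B0 = {s0, s3}
  B1 = {s1}
  B2 = {s2, s4, t2, t3, t5}
  B3 = {t0, t4}
  B4 = {t1}
s0 ∈ B0, t0 ∈ B3 → different blocks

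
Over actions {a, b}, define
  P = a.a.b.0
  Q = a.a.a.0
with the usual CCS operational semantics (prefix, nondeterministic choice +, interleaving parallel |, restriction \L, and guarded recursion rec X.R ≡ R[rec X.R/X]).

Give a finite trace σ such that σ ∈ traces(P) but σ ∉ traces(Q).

P's transition system — 4 states:
  u0 = a.a.b.0 has moves --a--▸ u1
  u1 = a.b.0 has moves --a--▸ u2
  u2 = b.0 has moves --b--▸ u3
  u3 = 0 has moves (no moves)
Q's transition system — 4 states:
  v0 = a.a.a.0 has moves --a--▸ v1
  v1 = a.a.0 has moves --a--▸ v2
  v2 = a.0 has moves --a--▸ v3
  v3 = 0 has moves (no moves)
Run σ = ⟨aab⟩ on P: start {u0}
  step 1 (a): {u1}
  step 2 (a): {u2}
  step 3 (b): {u3}
  — P admits the full trace.
Run σ = ⟨aab⟩ on Q: start {v0}
  step 1 (a): {v1}
  step 2 (a): {v2}
  step 3 (b): ∅  — Q cannot continue

aab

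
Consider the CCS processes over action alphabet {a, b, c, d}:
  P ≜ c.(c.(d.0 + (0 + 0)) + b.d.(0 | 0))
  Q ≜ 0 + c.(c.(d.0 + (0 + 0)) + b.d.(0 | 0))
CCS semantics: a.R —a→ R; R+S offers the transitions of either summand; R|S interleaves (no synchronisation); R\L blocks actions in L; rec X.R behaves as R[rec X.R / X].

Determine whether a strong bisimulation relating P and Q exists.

Reachable graph of P (6 states):
  m0 = c.(c.(d.0 + (0 + 0)) + b.d.(0 | 0)) → --c--▸ m1
  m1 = c.(d.0 + (0 + 0)) + b.d.(0 | 0) → --b--▸ m2, --c--▸ m3
  m2 = d.(0 | 0) → --d--▸ m4
  m3 = d.0 + (0 + 0) → --d--▸ m5
  m4 = 0 | 0 → deadlocked
  m5 = 0 → deadlocked
Reachable graph of Q (6 states):
  n0 = 0 + c.(c.(d.0 + (0 + 0)) + b.d.(0 | 0)) → --c--▸ n1
  n1 = c.(d.0 + (0 + 0)) + b.d.(0 | 0) → --b--▸ n2, --c--▸ n3
  n2 = d.(0 | 0) → --d--▸ n4
  n3 = d.0 + (0 + 0) → --d--▸ n5
  n4 = 0 | 0 → deadlocked
  n5 = 0 → deadlocked
Bisimilarity quotient blocks:
  B0 = {m0, n0}
  B1 = {m1, n1}
  B2 = {m2, m3, n2, n3}
  B3 = {m4, m5, n4, n5}
m0 ∈ B0, n0 ∈ B0 → same block

bisimilar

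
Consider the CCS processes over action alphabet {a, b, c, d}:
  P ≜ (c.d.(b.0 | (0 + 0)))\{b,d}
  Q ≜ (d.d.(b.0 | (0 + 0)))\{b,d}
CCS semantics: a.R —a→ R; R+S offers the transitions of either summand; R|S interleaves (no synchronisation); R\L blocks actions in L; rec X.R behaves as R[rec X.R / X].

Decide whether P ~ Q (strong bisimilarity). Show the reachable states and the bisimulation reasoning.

P ≁ Q

LTS(P): 2 reachable states
  s0 = (c.d.(b.0 | (0 + 0)))\{b,d} ⊢ —c→ s1
  s1 = (d.(b.0 | (0 + 0)))\{b,d} ⊢ ·
LTS(Q): 1 reachable states
  t0 = (d.d.(b.0 | (0 + 0)))\{b,d} ⊢ ·
Coarsest stable partition (strong bisimilarity classes):
  B0 = {s0}
  B1 = {s1, t0}
s0 ∈ B0, t0 ∈ B1 → different blocks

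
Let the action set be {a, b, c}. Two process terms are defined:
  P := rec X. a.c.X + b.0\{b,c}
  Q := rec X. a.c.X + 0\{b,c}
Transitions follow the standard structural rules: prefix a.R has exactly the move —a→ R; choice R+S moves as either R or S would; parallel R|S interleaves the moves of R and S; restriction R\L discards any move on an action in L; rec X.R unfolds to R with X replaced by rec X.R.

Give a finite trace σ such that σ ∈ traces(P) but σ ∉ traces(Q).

LTS(P): 3 reachable states
  p0 = rec X. a.c.X + b.0\{b,c} has moves --a--▸ p1, --b--▸ p2
  p1 = c.(rec X. a.c.X + b.0\{b,c}) has moves --c--▸ p0
  p2 = 0\{b,c} has moves deadlocked
LTS(Q): 2 reachable states
  q0 = rec X. a.c.X + 0\{b,c} has moves --a--▸ q1
  q1 = c.(rec X. a.c.X + 0\{b,c}) has moves --c--▸ q0
Executing b from P (initial set {p0}):
  step 1 (b): {p2}
  — P admits the full trace.
Executing b from Q (initial set {q0}):
  step 1 (b): ∅ (Q stuck)

b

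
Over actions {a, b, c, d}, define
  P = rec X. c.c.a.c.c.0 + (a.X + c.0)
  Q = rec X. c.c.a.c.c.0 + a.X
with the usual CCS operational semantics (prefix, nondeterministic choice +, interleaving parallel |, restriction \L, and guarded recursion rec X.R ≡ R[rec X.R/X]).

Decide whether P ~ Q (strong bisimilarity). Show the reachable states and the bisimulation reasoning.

Reachable graph of P (6 states):
  m0 = rec X. c.c.a.c.c.0 + (a.X + c.0) → =a=> m0, =c=> m1, =c=> m2
  m1 = 0 → deadlocked
  m2 = c.a.c.c.0 → =c=> m3
  m3 = a.c.c.0 → =a=> m4
  m4 = c.c.0 → =c=> m5
  m5 = c.0 → =c=> m1
Reachable graph of Q (6 states):
  n0 = rec X. c.c.a.c.c.0 + a.X → =a=> n0, =c=> n1
  n1 = c.a.c.c.0 → =c=> n2
  n2 = a.c.c.0 → =a=> n3
  n3 = c.c.0 → =c=> n4
  n4 = c.0 → =c=> n5
  n5 = 0 → deadlocked
Coarsest stable partition (strong bisimilarity classes):
  B0 = {m0}
  B1 = {m2, n1}
  B2 = {m3, n2}
  B3 = {m4, n3}
  B4 = {m5, n4}
  B5 = {m1, n5}
  B6 = {n0}
m0 ∈ B0, n0 ∈ B6 → different blocks

not bisimilar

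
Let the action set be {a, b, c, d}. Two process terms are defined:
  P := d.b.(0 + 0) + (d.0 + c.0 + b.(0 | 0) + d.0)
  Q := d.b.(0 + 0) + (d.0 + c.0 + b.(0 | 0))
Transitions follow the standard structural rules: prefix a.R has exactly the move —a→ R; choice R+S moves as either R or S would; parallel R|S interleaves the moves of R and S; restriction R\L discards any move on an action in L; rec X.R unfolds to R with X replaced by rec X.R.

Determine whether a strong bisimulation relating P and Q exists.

LTS(P): 5 reachable states
  m0 = d.b.(0 + 0) + (d.0 + c.0 + b.(0 | 0) + d.0) → =b=> m1, =c=> m2, =d=> m2, =d=> m3
  m1 = 0 | 0 → deadlocked
  m2 = 0 → deadlocked
  m3 = b.(0 + 0) → =b=> m4
  m4 = 0 + 0 → deadlocked
LTS(Q): 5 reachable states
  n0 = d.b.(0 + 0) + (d.0 + c.0 + b.(0 | 0)) → =b=> n1, =c=> n2, =d=> n2, =d=> n3
  n1 = 0 | 0 → deadlocked
  n2 = 0 → deadlocked
  n3 = b.(0 + 0) → =b=> n4
  n4 = 0 + 0 → deadlocked
Partition-refinement fixed point:
  B0 = {m0, n0}
  B1 = {m1, m2, m4, n1, n2, n4}
  B2 = {m3, n3}
m0 ∈ B0, n0 ∈ B0 → same block

bisimilar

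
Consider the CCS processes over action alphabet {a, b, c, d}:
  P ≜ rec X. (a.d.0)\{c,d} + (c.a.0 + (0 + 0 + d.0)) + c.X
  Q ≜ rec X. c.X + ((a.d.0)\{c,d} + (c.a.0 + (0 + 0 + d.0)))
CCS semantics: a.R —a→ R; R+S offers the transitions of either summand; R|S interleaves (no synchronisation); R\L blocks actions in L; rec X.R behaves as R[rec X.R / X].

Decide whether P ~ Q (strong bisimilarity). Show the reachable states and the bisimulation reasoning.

bisimilar

P's transition system — 4 states:
  u0 = rec X. (a.d.0)\{c,d} + (c.a.0 + (0 + 0 + d.0)) + c.X → =a=> u1, =c=> u0, =c=> u2, =d=> u3
  u1 = (d.0)\{c,d} → ·
  u2 = a.0 → =a=> u3
  u3 = 0 → ·
Q's transition system — 4 states:
  v0 = rec X. c.X + ((a.d.0)\{c,d} + (c.a.0 + (0 + 0 + d.0))) → =a=> v1, =c=> v0, =c=> v2, =d=> v3
  v1 = (d.0)\{c,d} → ·
  v2 = a.0 → =a=> v3
  v3 = 0 → ·
Partition-refinement fixed point:
  B0 = {u0, v0}
  B1 = {u1, u3, v1, v3}
  B2 = {u2, v2}
u0 ∈ B0, v0 ∈ B0 → same block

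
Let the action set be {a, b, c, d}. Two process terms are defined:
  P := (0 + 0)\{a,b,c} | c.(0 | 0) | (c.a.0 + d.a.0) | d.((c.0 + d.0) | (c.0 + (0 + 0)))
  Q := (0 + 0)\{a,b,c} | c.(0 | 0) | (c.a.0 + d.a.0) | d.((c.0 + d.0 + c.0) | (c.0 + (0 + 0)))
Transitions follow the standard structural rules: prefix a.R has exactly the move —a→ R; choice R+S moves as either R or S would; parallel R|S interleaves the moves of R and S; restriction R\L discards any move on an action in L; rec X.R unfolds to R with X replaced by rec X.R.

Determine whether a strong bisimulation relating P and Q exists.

P's transition system — 30 states:
  p0 = (0 + 0)\{a,b,c} | c.(0 | 0) | (c.a.0 + d.a.0) | d.((c.0 + d.0) | (c.0 + (0 + 0))) :: ··c··> p1, ··c··> p2, ··d··> p2, ··d··> p3
  p1 = (0 + 0)\{a,b,c} | (0 | 0) | (c.a.0 + d.a.0) | d.((c.0 + d.0) | (c.0 + (0 + 0))) :: ··c··> p4, ··d··> p4, ··d··> p5
  p2 = (0 + 0)\{a,b,c} | c.(0 | 0) | a.0 | d.((c.0 + d.0) | (c.0 + (0 + 0))) :: ··a··> p6, ··c··> p4, ··d··> p7
  p3 = (0 + 0)\{a,b,c} | c.(0 | 0) | (c.a.0 + d.a.0) | ((c.0 + d.0) | (c.0 + (0 + 0))) :: ··c··> p5, ··c··> p7, ··c··> p8, ··c··> p9, ··d··> p7, ··d··> p9
  p4 = (0 + 0)\{a,b,c} | (0 | 0) | a.0 | d.((c.0 + d.0) | (c.0 + (0 + 0))) :: ··a··> p10, ··d··> p11
  p5 = (0 + 0)\{a,b,c} | (0 | 0) | (c.a.0 + d.a.0) | ((c.0 + d.0) | (c.0 + (0 + 0))) :: ··c··> p11, ··c··> p12, ··c··> p13, ··d··> p11, ··d··> p13
  p6 = (0 + 0)\{a,b,c} | c.(0 | 0) | 0 | d.((c.0 + d.0) | (c.0 + (0 + 0))) :: ··c··> p10, ··d··> p14
  p7 = (0 + 0)\{a,b,c} | c.(0 | 0) | a.0 | ((c.0 + d.0) | (c.0 + (0 + 0))) :: ··a··> p14, ··c··> p11, ··c··> p15, ··c··> p16, ··d··> p16
  p8 = (0 + 0)\{a,b,c} | c.(0 | 0) | (c.a.0 + d.a.0) | ((c.0 + d.0) | 0) :: ··c··> p12, ··c··> p15, ··c··> p17, ··d··> p15, ··d··> p17
  p9 = (0 + 0)\{a,b,c} | c.(0 | 0) | (c.a.0 + d.a.0) | (0 | (c.0 + (0 + 0))) :: ··c··> p13, ··c··> p16, ··c··> p17, ··d··> p16
  p10 = (0 + 0)\{a,b,c} | (0 | 0) | 0 | d.((c.0 + d.0) | (c.0 + (0 + 0))) :: ··d··> p18
  p11 = (0 + 0)\{a,b,c} | (0 | 0) | a.0 | ((c.0 + d.0) | (c.0 + (0 + 0))) :: ··a··> p18, ··c··> p19, ··c··> p20, ··d··> p20
  p12 = (0 + 0)\{a,b,c} | (0 | 0) | (c.a.0 + d.a.0) | ((c.0 + d.0) | 0) :: ··c··> p19, ··c··> p21, ··d··> p19, ··d··> p21
  p13 = (0 + 0)\{a,b,c} | (0 | 0) | (c.a.0 + d.a.0) | (0 | (c.0 + (0 + 0))) :: ··c··> p20, ··c··> p21, ··d··> p20
  p14 = (0 + 0)\{a,b,c} | c.(0 | 0) | 0 | ((c.0 + d.0) | (c.0 + (0 + 0))) :: ··c··> p18, ··c··> p22, ··c··> p23, ··d··> p23
  p15 = (0 + 0)\{a,b,c} | c.(0 | 0) | a.0 | ((c.0 + d.0) | 0) :: ··a··> p22, ··c··> p19, ··c··> p24, ··d··> p24
  p16 = (0 + 0)\{a,b,c} | c.(0 | 0) | a.0 | (0 | (c.0 + (0 + 0))) :: ··a··> p23, ··c··> p20, ··c··> p24
  p17 = (0 + 0)\{a,b,c} | c.(0 | 0) | (c.a.0 + d.a.0) | (0 | 0) :: ··c··> p21, ··c··> p24, ··d··> p24
  p18 = (0 + 0)\{a,b,c} | (0 | 0) | 0 | ((c.0 + d.0) | (c.0 + (0 + 0))) :: ··c··> p25, ··c··> p26, ··d··> p26
  p19 = (0 + 0)\{a,b,c} | (0 | 0) | a.0 | ((c.0 + d.0) | 0) :: ··a··> p25, ··c··> p27, ··d··> p27
  p20 = (0 + 0)\{a,b,c} | (0 | 0) | a.0 | (0 | (c.0 + (0 + 0))) :: ··a··> p26, ··c··> p27
  p21 = (0 + 0)\{a,b,c} | (0 | 0) | (c.a.0 + d.a.0) | (0 | 0) :: ··c··> p27, ··d··> p27
  p22 = (0 + 0)\{a,b,c} | c.(0 | 0) | 0 | ((c.0 + d.0) | 0) :: ··c··> p25, ··c··> p28, ··d··> p28
  p23 = (0 + 0)\{a,b,c} | c.(0 | 0) | 0 | (0 | (c.0 + (0 + 0))) :: ··c··> p26, ··c··> p28
  p24 = (0 + 0)\{a,b,c} | c.(0 | 0) | a.0 | (0 | 0) :: ··a··> p28, ··c··> p27
  p25 = (0 + 0)\{a,b,c} | (0 | 0) | 0 | ((c.0 + d.0) | 0) :: ··c··> p29, ··d··> p29
  p26 = (0 + 0)\{a,b,c} | (0 | 0) | 0 | (0 | (c.0 + (0 + 0))) :: ··c··> p29
  p27 = (0 + 0)\{a,b,c} | (0 | 0) | a.0 | (0 | 0) :: ··a··> p29
  p28 = (0 + 0)\{a,b,c} | c.(0 | 0) | 0 | (0 | 0) :: ··c··> p29
  p29 = (0 + 0)\{a,b,c} | (0 | 0) | 0 | (0 | 0) :: ·
Q's transition system — 30 states:
  q0 = (0 + 0)\{a,b,c} | c.(0 | 0) | (c.a.0 + d.a.0) | d.((c.0 + d.0 + c.0) | (c.0 + (0 + 0))) :: ··c··> q1, ··c··> q2, ··d··> q2, ··d··> q3
  q1 = (0 + 0)\{a,b,c} | (0 | 0) | (c.a.0 + d.a.0) | d.((c.0 + d.0 + c.0) | (c.0 + (0 + 0))) :: ··c··> q4, ··d··> q4, ··d··> q5
  q2 = (0 + 0)\{a,b,c} | c.(0 | 0) | a.0 | d.((c.0 + d.0 + c.0) | (c.0 + (0 + 0))) :: ··a··> q6, ··c··> q4, ··d··> q7
  q3 = (0 + 0)\{a,b,c} | c.(0 | 0) | (c.a.0 + d.a.0) | ((c.0 + d.0 + c.0) | (c.0 + (0 + 0))) :: ··c··> q5, ··c··> q7, ··c··> q8, ··c··> q9, ··d··> q7, ··d··> q9
  q4 = (0 + 0)\{a,b,c} | (0 | 0) | a.0 | d.((c.0 + d.0 + c.0) | (c.0 + (0 + 0))) :: ··a··> q10, ··d··> q11
  q5 = (0 + 0)\{a,b,c} | (0 | 0) | (c.a.0 + d.a.0) | ((c.0 + d.0 + c.0) | (c.0 + (0 + 0))) :: ··c··> q11, ··c··> q12, ··c··> q13, ··d··> q11, ··d··> q13
  q6 = (0 + 0)\{a,b,c} | c.(0 | 0) | 0 | d.((c.0 + d.0 + c.0) | (c.0 + (0 + 0))) :: ··c··> q10, ··d··> q14
  q7 = (0 + 0)\{a,b,c} | c.(0 | 0) | a.0 | ((c.0 + d.0 + c.0) | (c.0 + (0 + 0))) :: ··a··> q14, ··c··> q11, ··c··> q15, ··c··> q16, ··d··> q16
  q8 = (0 + 0)\{a,b,c} | c.(0 | 0) | (c.a.0 + d.a.0) | ((c.0 + d.0 + c.0) | 0) :: ··c··> q12, ··c··> q15, ··c··> q17, ··d··> q15, ··d··> q17
  q9 = (0 + 0)\{a,b,c} | c.(0 | 0) | (c.a.0 + d.a.0) | (0 | (c.0 + (0 + 0))) :: ··c··> q13, ··c··> q16, ··c··> q17, ··d··> q16
  q10 = (0 + 0)\{a,b,c} | (0 | 0) | 0 | d.((c.0 + d.0 + c.0) | (c.0 + (0 + 0))) :: ··d··> q18
  q11 = (0 + 0)\{a,b,c} | (0 | 0) | a.0 | ((c.0 + d.0 + c.0) | (c.0 + (0 + 0))) :: ··a··> q18, ··c··> q19, ··c··> q20, ··d··> q20
  q12 = (0 + 0)\{a,b,c} | (0 | 0) | (c.a.0 + d.a.0) | ((c.0 + d.0 + c.0) | 0) :: ··c··> q19, ··c··> q21, ··d··> q19, ··d··> q21
  q13 = (0 + 0)\{a,b,c} | (0 | 0) | (c.a.0 + d.a.0) | (0 | (c.0 + (0 + 0))) :: ··c··> q20, ··c··> q21, ··d··> q20
  q14 = (0 + 0)\{a,b,c} | c.(0 | 0) | 0 | ((c.0 + d.0 + c.0) | (c.0 + (0 + 0))) :: ··c··> q18, ··c··> q22, ··c··> q23, ··d··> q23
  q15 = (0 + 0)\{a,b,c} | c.(0 | 0) | a.0 | ((c.0 + d.0 + c.0) | 0) :: ··a··> q22, ··c··> q19, ··c··> q24, ··d··> q24
  q16 = (0 + 0)\{a,b,c} | c.(0 | 0) | a.0 | (0 | (c.0 + (0 + 0))) :: ··a··> q23, ··c··> q20, ··c··> q24
  q17 = (0 + 0)\{a,b,c} | c.(0 | 0) | (c.a.0 + d.a.0) | (0 | 0) :: ··c··> q21, ··c··> q24, ··d··> q24
  q18 = (0 + 0)\{a,b,c} | (0 | 0) | 0 | ((c.0 + d.0 + c.0) | (c.0 + (0 + 0))) :: ··c··> q25, ··c··> q26, ··d··> q26
  q19 = (0 + 0)\{a,b,c} | (0 | 0) | a.0 | ((c.0 + d.0 + c.0) | 0) :: ··a··> q25, ··c··> q27, ··d··> q27
  q20 = (0 + 0)\{a,b,c} | (0 | 0) | a.0 | (0 | (c.0 + (0 + 0))) :: ··a··> q26, ··c··> q27
  q21 = (0 + 0)\{a,b,c} | (0 | 0) | (c.a.0 + d.a.0) | (0 | 0) :: ··c··> q27, ··d··> q27
  q22 = (0 + 0)\{a,b,c} | c.(0 | 0) | 0 | ((c.0 + d.0 + c.0) | 0) :: ··c··> q25, ··c··> q28, ··d··> q28
  q23 = (0 + 0)\{a,b,c} | c.(0 | 0) | 0 | (0 | (c.0 + (0 + 0))) :: ··c··> q26, ··c··> q28
  q24 = (0 + 0)\{a,b,c} | c.(0 | 0) | a.0 | (0 | 0) :: ··a··> q28, ··c··> q27
  q25 = (0 + 0)\{a,b,c} | (0 | 0) | 0 | ((c.0 + d.0 + c.0) | 0) :: ··c··> q29, ··d··> q29
  q26 = (0 + 0)\{a,b,c} | (0 | 0) | 0 | (0 | (c.0 + (0 + 0))) :: ··c··> q29
  q27 = (0 + 0)\{a,b,c} | (0 | 0) | a.0 | (0 | 0) :: ··a··> q29
  q28 = (0 + 0)\{a,b,c} | c.(0 | 0) | 0 | (0 | 0) :: ··c··> q29
  q29 = (0 + 0)\{a,b,c} | (0 | 0) | 0 | (0 | 0) :: ·
Coarsest stable partition (strong bisimilarity classes):
  B0 = {p0, q0}
  B1 = {p1, q1}
  B2 = {p5, p8, q5, q8}
  B3 = {p12, q12}
  B4 = {p19, q19}
  B5 = {p25, q25}
  B6 = {p29, q29}
  B7 = {p27, q27}
  B8 = {p21, q21}
  B9 = {p13, p17, q13, q17}
  B10 = {p20, p24, q20, q24}
  B11 = {p26, p28, q26, q28}
  B12 = {p11, p15, q11, q15}
  B13 = {p18, p22, q18, q22}
  B14 = {p4, q4}
  B15 = {p10, q10}
  B16 = {p2, q2}
  B17 = {p7, q7}
  B18 = {p16, q16}
  B19 = {p23, q23}
  B20 = {p14, q14}
  B21 = {p6, q6}
  B22 = {p3, q3}
  B23 = {p9, q9}
p0 ∈ B0, q0 ∈ B0 → same block

P ~ Q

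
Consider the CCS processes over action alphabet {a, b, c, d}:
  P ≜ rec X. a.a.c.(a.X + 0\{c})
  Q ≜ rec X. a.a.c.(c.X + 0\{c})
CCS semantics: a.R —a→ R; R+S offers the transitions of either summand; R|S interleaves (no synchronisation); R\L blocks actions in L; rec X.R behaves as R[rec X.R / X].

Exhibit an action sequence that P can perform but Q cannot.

aaca

P's transition system — 4 states:
  p0 = rec X. a.a.c.(a.X + 0\{c}) has moves ··a··> p1
  p1 = a.c.(a.(rec X. a.a.c.(a.X + 0\{c})) + 0\{c}) has moves ··a··> p2
  p2 = c.(a.(rec X. a.a.c.(a.X + 0\{c})) + 0\{c}) has moves ··c··> p3
  p3 = a.(rec X. a.a.c.(a.X + 0\{c})) + 0\{c} has moves ··a··> p0
Q's transition system — 4 states:
  q0 = rec X. a.a.c.(c.X + 0\{c}) has moves ··a··> q1
  q1 = a.c.(c.(rec X. a.a.c.(c.X + 0\{c})) + 0\{c}) has moves ··a··> q2
  q2 = c.(c.(rec X. a.a.c.(c.X + 0\{c})) + 0\{c}) has moves ··c··> q3
  q3 = c.(rec X. a.a.c.(c.X + 0\{c})) + 0\{c} has moves ··c··> q0
Executing aaca from P (initial set {p0}):
  [1] a ⇒ {p1}
  [2] a ⇒ {p2}
  [3] c ⇒ {p3}
  [4] a ⇒ {p0}
  P completes σ.
Executing aaca from Q (initial set {q0}):
  [1] a ⇒ {q1}
  [2] a ⇒ {q2}
  [3] c ⇒ {q3}
  [4] a ⇒ ∅  — Q cannot continue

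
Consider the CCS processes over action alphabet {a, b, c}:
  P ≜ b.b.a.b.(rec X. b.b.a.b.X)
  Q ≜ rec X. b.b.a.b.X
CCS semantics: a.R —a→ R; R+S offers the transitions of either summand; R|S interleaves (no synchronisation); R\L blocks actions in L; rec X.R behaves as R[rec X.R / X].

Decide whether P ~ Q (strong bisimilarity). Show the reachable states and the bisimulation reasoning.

P ~ Q

P's transition system — 5 states:
  u0 = b.b.a.b.(rec X. b.b.a.b.X) ⊢ -b-> u1
  u1 = b.a.b.(rec X. b.b.a.b.X) ⊢ -b-> u2
  u2 = a.b.(rec X. b.b.a.b.X) ⊢ -a-> u3
  u3 = b.(rec X. b.b.a.b.X) ⊢ -b-> u4
  u4 = rec X. b.b.a.b.X ⊢ -b-> u1
Q's transition system — 4 states:
  v0 = rec X. b.b.a.b.X ⊢ -b-> v1
  v1 = b.a.b.(rec X. b.b.a.b.X) ⊢ -b-> v2
  v2 = a.b.(rec X. b.b.a.b.X) ⊢ -a-> v3
  v3 = b.(rec X. b.b.a.b.X) ⊢ -b-> v0
Bisimilarity quotient blocks:
  B0 = {u0, u4, v0}
  B1 = {u1, v1}
  B2 = {u2, v2}
  B3 = {u3, v3}
u0 ∈ B0, v0 ∈ B0 → same block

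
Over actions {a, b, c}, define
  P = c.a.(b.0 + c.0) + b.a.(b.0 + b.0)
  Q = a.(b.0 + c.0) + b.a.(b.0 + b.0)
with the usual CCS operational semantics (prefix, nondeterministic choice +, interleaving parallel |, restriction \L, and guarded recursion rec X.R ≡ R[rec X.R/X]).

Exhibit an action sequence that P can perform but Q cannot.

LTS(P): 6 reachable states
  m0 = c.a.(b.0 + c.0) + b.a.(b.0 + b.0) has moves ··b··> m1, ··c··> m2
  m1 = a.(b.0 + b.0) has moves ··a··> m3
  m2 = a.(b.0 + c.0) has moves ··a··> m4
  m3 = b.0 + b.0 has moves ··b··> m5
  m4 = b.0 + c.0 has moves ··b··> m5, ··c··> m5
  m5 = 0 has moves ∅
LTS(Q): 5 reachable states
  n0 = a.(b.0 + c.0) + b.a.(b.0 + b.0) has moves ··a··> n1, ··b··> n2
  n1 = b.0 + c.0 has moves ··b··> n3, ··c··> n3
  n2 = a.(b.0 + b.0) has moves ··a··> n4
  n3 = 0 has moves ∅
  n4 = b.0 + b.0 has moves ··b··> n3
Trace ⟨c⟩ through P, begin at {m0}:
  [1] c ⇒ {m2}
  — P admits the full trace.
Trace ⟨c⟩ through Q, begin at {n0}:
  [1] c ⇒ no successor for Q

c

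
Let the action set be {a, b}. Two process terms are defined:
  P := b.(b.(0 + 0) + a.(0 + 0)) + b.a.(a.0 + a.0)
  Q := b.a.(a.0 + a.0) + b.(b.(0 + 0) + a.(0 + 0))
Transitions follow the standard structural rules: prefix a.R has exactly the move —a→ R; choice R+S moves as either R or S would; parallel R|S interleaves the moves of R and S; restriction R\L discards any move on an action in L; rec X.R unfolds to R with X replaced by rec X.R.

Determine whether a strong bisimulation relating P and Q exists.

Reachable graph of P (6 states):
  m0 = b.(b.(0 + 0) + a.(0 + 0)) + b.a.(a.0 + a.0) :: ··b··> m1, ··b··> m2
  m1 = a.(a.0 + a.0) :: ··a··> m3
  m2 = b.(0 + 0) + a.(0 + 0) :: ··a··> m4, ··b··> m4
  m3 = a.0 + a.0 :: ··a··> m5
  m4 = 0 + 0 :: (no moves)
  m5 = 0 :: (no moves)
Reachable graph of Q (6 states):
  n0 = b.a.(a.0 + a.0) + b.(b.(0 + 0) + a.(0 + 0)) :: ··b··> n1, ··b··> n2
  n1 = a.(a.0 + a.0) :: ··a··> n3
  n2 = b.(0 + 0) + a.(0 + 0) :: ··a··> n4, ··b··> n4
  n3 = a.0 + a.0 :: ··a··> n5
  n4 = 0 + 0 :: (no moves)
  n5 = 0 :: (no moves)
Coarsest stable partition (strong bisimilarity classes):
  B0 = {m0, n0}
  B1 = {m2, n2}
  B2 = {m4, m5, n4, n5}
  B3 = {m1, n1}
  B4 = {m3, n3}
m0 ∈ B0, n0 ∈ B0 → same block

bisimilar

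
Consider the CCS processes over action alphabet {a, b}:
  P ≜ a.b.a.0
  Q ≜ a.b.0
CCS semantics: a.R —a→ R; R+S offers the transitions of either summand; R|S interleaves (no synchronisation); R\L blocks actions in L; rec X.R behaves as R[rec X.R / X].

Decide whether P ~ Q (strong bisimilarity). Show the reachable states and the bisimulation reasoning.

P ≁ Q

LTS(P): 4 reachable states
  m0 = a.b.a.0 has moves —a→ m1
  m1 = b.a.0 has moves —b→ m2
  m2 = a.0 has moves —a→ m3
  m3 = 0 has moves ∅
LTS(Q): 3 reachable states
  n0 = a.b.0 has moves —a→ n1
  n1 = b.0 has moves —b→ n2
  n2 = 0 has moves ∅
Partition-refinement fixed point:
  B0 = {m0}
  B1 = {m1}
  B2 = {m2}
  B3 = {m3, n2}
  B4 = {n0}
  B5 = {n1}
m0 ∈ B0, n0 ∈ B4 → different blocks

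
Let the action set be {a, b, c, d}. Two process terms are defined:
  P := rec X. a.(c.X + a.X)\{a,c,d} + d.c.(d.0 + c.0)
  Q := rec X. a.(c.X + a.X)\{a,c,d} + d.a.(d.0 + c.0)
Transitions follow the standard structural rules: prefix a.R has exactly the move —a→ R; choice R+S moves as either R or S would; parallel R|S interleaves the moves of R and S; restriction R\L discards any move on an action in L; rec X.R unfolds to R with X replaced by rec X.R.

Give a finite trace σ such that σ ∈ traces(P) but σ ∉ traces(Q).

Reachable graph of P (5 states):
  s0 = rec X. a.(c.X + a.X)\{a,c,d} + d.c.(d.0 + c.0) | ··a··> s1, ··d··> s2
  s1 = (c.(rec X. a.(c.X + a.X)\{a,c,d} + d.c.(d.0 + c.0)) + a.(rec X. a.(c.X + a.X)\{a,c,d} + d.c.(d.0 + c.0)))\{a,c,d} | ∅
  s2 = c.(d.0 + c.0) | ··c··> s3
  s3 = d.0 + c.0 | ··c··> s4, ··d··> s4
  s4 = 0 | ∅
Reachable graph of Q (5 states):
  t0 = rec X. a.(c.X + a.X)\{a,c,d} + d.a.(d.0 + c.0) | ··a··> t1, ··d··> t2
  t1 = (c.(rec X. a.(c.X + a.X)\{a,c,d} + d.a.(d.0 + c.0)) + a.(rec X. a.(c.X + a.X)\{a,c,d} + d.a.(d.0 + c.0)))\{a,c,d} | ∅
  t2 = a.(d.0 + c.0) | ··a··> t3
  t3 = d.0 + c.0 | ··c··> t4, ··d··> t4
  t4 = 0 | ∅
Trace ⟨dc⟩ through P, begin at {s0}:
  step 1 (d): {s2}
  step 2 (c): {s3}
  ✓ P
Trace ⟨dc⟩ through Q, begin at {t0}:
  step 1 (d): {t2}
  step 2 (c): ∅  — Q cannot continue

dc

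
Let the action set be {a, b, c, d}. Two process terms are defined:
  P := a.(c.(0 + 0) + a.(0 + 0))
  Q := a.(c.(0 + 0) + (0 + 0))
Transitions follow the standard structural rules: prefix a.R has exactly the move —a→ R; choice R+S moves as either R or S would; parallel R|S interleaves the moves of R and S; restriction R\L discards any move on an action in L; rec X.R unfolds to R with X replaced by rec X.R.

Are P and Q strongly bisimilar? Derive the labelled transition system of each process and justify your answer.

LTS(P): 3 reachable states
  s0 = a.(c.(0 + 0) + a.(0 + 0)) | --a--▸ s1
  s1 = c.(0 + 0) + a.(0 + 0) | --a--▸ s2, --c--▸ s2
  s2 = 0 + 0 | deadlocked
LTS(Q): 3 reachable states
  t0 = a.(c.(0 + 0) + (0 + 0)) | --a--▸ t1
  t1 = c.(0 + 0) + (0 + 0) | --c--▸ t2
  t2 = 0 + 0 | deadlocked
Coarsest stable partition (strong bisimilarity classes):
  B0 = {s0}
  B1 = {s1}
  B2 = {s2, t2}
  B3 = {t0}
  B4 = {t1}
s0 ∈ B0, t0 ∈ B3 → different blocks

NO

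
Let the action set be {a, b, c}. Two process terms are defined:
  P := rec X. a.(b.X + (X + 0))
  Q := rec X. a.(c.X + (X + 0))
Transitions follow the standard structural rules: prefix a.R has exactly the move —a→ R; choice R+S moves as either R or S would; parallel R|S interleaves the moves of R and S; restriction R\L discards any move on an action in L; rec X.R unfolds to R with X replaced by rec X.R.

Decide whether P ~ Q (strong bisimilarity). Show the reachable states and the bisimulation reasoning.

not bisimilar

LTS(P): 2 reachable states
  p0 = rec X. a.(b.X + (X + 0)) → —a→ p1
  p1 = b.(rec X. a.(b.X + (X + 0))) + ((rec X. a.(b.X + (X + 0))) + 0) → —a→ p1, —b→ p0
LTS(Q): 2 reachable states
  q0 = rec X. a.(c.X + (X + 0)) → —a→ q1
  q1 = c.(rec X. a.(c.X + (X + 0))) + ((rec X. a.(c.X + (X + 0))) + 0) → —a→ q1, —c→ q0
Bisimilarity quotient blocks:
  B0 = {p0}
  B1 = {p1}
  B2 = {q0}
  B3 = {q1}
p0 ∈ B0, q0 ∈ B2 → different blocks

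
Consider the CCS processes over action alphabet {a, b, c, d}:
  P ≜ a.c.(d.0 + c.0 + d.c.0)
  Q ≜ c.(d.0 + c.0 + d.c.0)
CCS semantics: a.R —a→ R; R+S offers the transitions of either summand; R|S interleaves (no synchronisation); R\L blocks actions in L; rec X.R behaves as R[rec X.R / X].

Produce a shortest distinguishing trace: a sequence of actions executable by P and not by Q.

a

LTS(P): 5 reachable states
  u0 = a.c.(d.0 + c.0 + d.c.0) → --a--▸ u1
  u1 = c.(d.0 + c.0 + d.c.0) → --c--▸ u2
  u2 = d.0 + c.0 + d.c.0 → --c--▸ u3, --d--▸ u3, --d--▸ u4
  u3 = 0 → (no moves)
  u4 = c.0 → --c--▸ u3
LTS(Q): 4 reachable states
  v0 = c.(d.0 + c.0 + d.c.0) → --c--▸ v1
  v1 = d.0 + c.0 + d.c.0 → --c--▸ v2, --d--▸ v2, --d--▸ v3
  v2 = 0 → (no moves)
  v3 = c.0 → --c--▸ v2
Executing a from P (initial set {u0}):
  [1] a ⇒ {u1}
  — P admits the full trace.
Executing a from Q (initial set {v0}):
  [1] a ⇒ ∅  — Q cannot continue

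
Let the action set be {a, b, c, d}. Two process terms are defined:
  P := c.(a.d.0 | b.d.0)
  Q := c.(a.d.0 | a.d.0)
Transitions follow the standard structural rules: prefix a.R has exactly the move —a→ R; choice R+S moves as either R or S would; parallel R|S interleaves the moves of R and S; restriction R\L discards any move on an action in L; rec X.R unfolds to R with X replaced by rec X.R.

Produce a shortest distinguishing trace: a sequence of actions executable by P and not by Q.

cb

Reachable graph of P (10 states):
  p0 = c.(a.d.0 | b.d.0) → -c-> p1
  p1 = a.d.0 | b.d.0 → -a-> p2, -b-> p3
  p2 = d.0 | b.d.0 → -b-> p4, -d-> p5
  p3 = a.d.0 | d.0 → -a-> p4, -d-> p6
  p4 = d.0 | d.0 → -d-> p7, -d-> p8
  p5 = 0 | b.d.0 → -b-> p7
  p6 = a.d.0 | 0 → -a-> p8
  p7 = 0 | d.0 → -d-> p9
  p8 = d.0 | 0 → -d-> p9
  p9 = 0 | 0 → stopped
Reachable graph of Q (10 states):
  q0 = c.(a.d.0 | a.d.0) → -c-> q1
  q1 = a.d.0 | a.d.0 → -a-> q2, -a-> q3
  q2 = a.d.0 | d.0 → -a-> q4, -d-> q5
  q3 = d.0 | a.d.0 → -a-> q4, -d-> q6
  q4 = d.0 | d.0 → -d-> q7, -d-> q8
  q5 = a.d.0 | 0 → -a-> q8
  q6 = 0 | a.d.0 → -a-> q7
  q7 = 0 | d.0 → -d-> q9
  q8 = d.0 | 0 → -d-> q9
  q9 = 0 | 0 → stopped
Run σ = ⟨cb⟩ on P: start {p0}
  [1] c ⇒ {p1}
  [2] b ⇒ {p3}
  ✓ P
Run σ = ⟨cb⟩ on Q: start {q0}
  [1] c ⇒ {q1}
  [2] b ⇒ no successor for Q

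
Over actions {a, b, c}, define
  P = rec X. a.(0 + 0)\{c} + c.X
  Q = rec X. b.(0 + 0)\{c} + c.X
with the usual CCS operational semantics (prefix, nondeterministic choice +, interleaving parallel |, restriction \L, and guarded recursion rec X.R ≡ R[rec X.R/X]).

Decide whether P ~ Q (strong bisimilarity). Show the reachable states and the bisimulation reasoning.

not bisimilar

P's transition system — 2 states:
  u0 = rec X. a.(0 + 0)\{c} + c.X ⊢ =a=> u1, =c=> u0
  u1 = (0 + 0)\{c} ⊢ stopped
Q's transition system — 2 states:
  v0 = rec X. b.(0 + 0)\{c} + c.X ⊢ =b=> v1, =c=> v0
  v1 = (0 + 0)\{c} ⊢ stopped
Bisimilarity quotient blocks:
  B0 = {u0}
  B1 = {u1, v1}
  B2 = {v0}
u0 ∈ B0, v0 ∈ B2 → different blocks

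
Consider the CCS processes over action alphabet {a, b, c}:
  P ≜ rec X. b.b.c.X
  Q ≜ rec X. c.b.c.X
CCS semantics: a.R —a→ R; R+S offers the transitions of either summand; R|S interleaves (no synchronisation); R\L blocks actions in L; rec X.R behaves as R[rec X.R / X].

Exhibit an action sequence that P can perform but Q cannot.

b

LTS(P): 3 reachable states
  m0 = rec X. b.b.c.X | -b-> m1
  m1 = b.c.(rec X. b.b.c.X) | -b-> m2
  m2 = c.(rec X. b.b.c.X) | -c-> m0
LTS(Q): 3 reachable states
  n0 = rec X. c.b.c.X | -c-> n1
  n1 = b.c.(rec X. c.b.c.X) | -b-> n2
  n2 = c.(rec X. c.b.c.X) | -c-> n0
Run σ = ⟨b⟩ on P: start {m0}
  step 1 (b): {m1}
  ✓ P
Run σ = ⟨b⟩ on Q: start {n0}
  step 1 (b): ∅  — Q cannot continue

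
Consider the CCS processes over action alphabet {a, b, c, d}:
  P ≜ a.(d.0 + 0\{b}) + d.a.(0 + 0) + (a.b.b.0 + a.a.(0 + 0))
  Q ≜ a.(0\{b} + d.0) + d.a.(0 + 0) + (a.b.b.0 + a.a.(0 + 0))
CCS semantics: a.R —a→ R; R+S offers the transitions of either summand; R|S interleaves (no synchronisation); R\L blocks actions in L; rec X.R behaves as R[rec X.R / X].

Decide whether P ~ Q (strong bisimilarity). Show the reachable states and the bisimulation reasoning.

P's transition system — 7 states:
  p0 = a.(d.0 + 0\{b}) + d.a.(0 + 0) + (a.b.b.0 + a.a.(0 + 0)) has moves --a--▸ p1, --a--▸ p2, --a--▸ p3, --d--▸ p1
  p1 = a.(0 + 0) has moves --a--▸ p4
  p2 = b.b.0 has moves --b--▸ p5
  p3 = d.0 + 0\{b} has moves --d--▸ p6
  p4 = 0 + 0 has moves ·
  p5 = b.0 has moves --b--▸ p6
  p6 = 0 has moves ·
Q's transition system — 7 states:
  q0 = a.(0\{b} + d.0) + d.a.(0 + 0) + (a.b.b.0 + a.a.(0 + 0)) has moves --a--▸ q1, --a--▸ q2, --a--▸ q3, --d--▸ q2
  q1 = 0\{b} + d.0 has moves --d--▸ q4
  q2 = a.(0 + 0) has moves --a--▸ q5
  q3 = b.b.0 has moves --b--▸ q6
  q4 = 0 has moves ·
  q5 = 0 + 0 has moves ·
  q6 = b.0 has moves --b--▸ q4
Bisimilarity quotient blocks:
  B0 = {p0, q0}
  B1 = {p3, q1}
  B2 = {p4, p6, q4, q5}
  B3 = {p2, q3}
  B4 = {p5, q6}
  B5 = {p1, q2}
p0 ∈ B0, q0 ∈ B0 → same block

P ~ Q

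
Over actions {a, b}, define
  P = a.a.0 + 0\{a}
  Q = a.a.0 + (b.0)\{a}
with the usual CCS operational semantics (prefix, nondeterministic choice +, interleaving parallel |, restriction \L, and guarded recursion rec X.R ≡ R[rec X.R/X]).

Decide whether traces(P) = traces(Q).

traces(P) ≠ traces(Q) — witness ⟨b⟩

Reachable graph of P (3 states):
  s0 = a.a.0 + 0\{a} ⊢ ··a··> s1
  s1 = a.0 ⊢ ··a··> s2
  s2 = 0 ⊢ ∅
Reachable graph of Q (4 states):
  t0 = a.a.0 + (b.0)\{a} ⊢ ··a··> t1, ··b··> t2
  t1 = a.0 ⊢ ··a··> t3
  t2 = 0\{a} ⊢ ∅
  t3 = 0 ⊢ ∅
Trace ⟨b⟩ through Q, begin at {t0}:
  after b @ step 1: {t2}
  ✓ Q
Trace ⟨b⟩ through P, begin at {s0}:
  after b @ step 1: ∅ (P stuck)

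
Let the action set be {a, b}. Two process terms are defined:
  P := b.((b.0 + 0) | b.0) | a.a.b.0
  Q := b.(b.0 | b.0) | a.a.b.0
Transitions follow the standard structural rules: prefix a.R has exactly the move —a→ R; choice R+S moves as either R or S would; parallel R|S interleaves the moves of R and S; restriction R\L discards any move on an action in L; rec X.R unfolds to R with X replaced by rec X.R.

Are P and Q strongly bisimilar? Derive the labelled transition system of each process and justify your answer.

Reachable graph of P (20 states):
  u0 = b.((b.0 + 0) | b.0) | a.a.b.0 → =a=> u1, =b=> u2
  u1 = b.((b.0 + 0) | b.0) | a.b.0 → =a=> u3, =b=> u4
  u2 = (b.0 + 0) | b.0 | a.a.b.0 → =a=> u4, =b=> u5, =b=> u6
  u3 = b.((b.0 + 0) | b.0) | b.0 → =b=> u7, =b=> u8
  u4 = (b.0 + 0) | b.0 | a.b.0 → =a=> u7, =b=> u10, =b=> u9
  u5 = (b.0 + 0) | 0 | a.a.b.0 → =a=> u9, =b=> u11
  u6 = 0 | b.0 | a.a.b.0 → =a=> u10, =b=> u11
  u7 = (b.0 + 0) | b.0 | b.0 → =b=> u12, =b=> u13, =b=> u14
  u8 = b.((b.0 + 0) | b.0) | 0 → =b=> u13
  u9 = (b.0 + 0) | 0 | a.b.0 → =a=> u12, =b=> u15
  u10 = 0 | b.0 | a.b.0 → =a=> u14, =b=> u15
  u11 = 0 | 0 | a.a.b.0 → =a=> u15
  u12 = (b.0 + 0) | 0 | b.0 → =b=> u16, =b=> u17
  u13 = (b.0 + 0) | b.0 | 0 → =b=> u16, =b=> u18
  u14 = 0 | b.0 | b.0 → =b=> u17, =b=> u18
  u15 = 0 | 0 | a.b.0 → =a=> u17
  u16 = (b.0 + 0) | 0 | 0 → =b=> u19
  u17 = 0 | 0 | b.0 → =b=> u19
  u18 = 0 | b.0 | 0 → =b=> u19
  u19 = 0 | 0 | 0 → ·
Reachable graph of Q (20 states):
  v0 = b.(b.0 | b.0) | a.a.b.0 → =a=> v1, =b=> v2
  v1 = b.(b.0 | b.0) | a.b.0 → =a=> v3, =b=> v4
  v2 = b.0 | b.0 | a.a.b.0 → =a=> v4, =b=> v5, =b=> v6
  v3 = b.(b.0 | b.0) | b.0 → =b=> v7, =b=> v8
  v4 = b.0 | b.0 | a.b.0 → =a=> v8, =b=> v10, =b=> v9
  v5 = 0 | b.0 | a.a.b.0 → =a=> v9, =b=> v11
  v6 = b.0 | 0 | a.a.b.0 → =a=> v10, =b=> v11
  v7 = b.(b.0 | b.0) | 0 → =b=> v12
  v8 = b.0 | b.0 | b.0 → =b=> v12, =b=> v13, =b=> v14
  v9 = 0 | b.0 | a.b.0 → =a=> v13, =b=> v15
  v10 = b.0 | 0 | a.b.0 → =a=> v14, =b=> v15
  v11 = 0 | 0 | a.a.b.0 → =a=> v15
  v12 = b.0 | b.0 | 0 → =b=> v16, =b=> v17
  v13 = 0 | b.0 | b.0 → =b=> v16, =b=> v18
  v14 = b.0 | 0 | b.0 → =b=> v17, =b=> v18
  v15 = 0 | 0 | a.b.0 → =a=> v18
  v16 = 0 | b.0 | 0 → =b=> v19
  v17 = b.0 | 0 | 0 → =b=> v19
  v18 = 0 | 0 | b.0 → =b=> v19
  v19 = 0 | 0 | 0 → ·
Coarsest stable partition (strong bisimilarity classes):
  B0 = {u0, v0}
  B1 = {u1, v1}
  B2 = {u3, v3}
  B3 = {u7, u8, v7, v8}
  B4 = {u12, u13, u14, v12, v13, v14}
  B5 = {u16, u17, u18, v16, v17, v18}
  B6 = {u19, v19}
  B7 = {u4, v4}
  B8 = {u10, u9, v10, v9}
  B9 = {u15, v15}
  B10 = {u2, v2}
  B11 = {u5, u6, v5, v6}
  B12 = {u11, v11}
u0 ∈ B0, v0 ∈ B0 → same block

P ~ Q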